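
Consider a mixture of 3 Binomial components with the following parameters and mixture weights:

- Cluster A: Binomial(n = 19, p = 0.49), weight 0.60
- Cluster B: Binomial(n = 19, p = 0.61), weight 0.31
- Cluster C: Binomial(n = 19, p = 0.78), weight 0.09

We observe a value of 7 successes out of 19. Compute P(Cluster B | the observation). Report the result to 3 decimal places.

0.087

Posterior ∝ prior × likelihood, so P(k | x) ∝ P(Z=k) f_k(x); normalise over all components.
Component likelihoods at x = 7 successes out of 19:
  f_A = C(19,7)·0.49^7·0.51^12 = 50388·0.00678223·0.000309629 = 0.105814
  f_B = C(19,7)·0.61^7·0.39^12 = 50388·0.0314274·1.23816e-05 = 0.019607
  f_C = C(19,7)·0.78^7·0.22^12 = 50388·0.175656·1.2855e-08 = 0.000113779
Weight by the priors:
  P(Z=A)·f_A = 0.60 × 0.105814 = 0.0634882
  P(Z=B)·f_B = 0.31 × 0.019607 = 0.00607817
  P(Z=C)·f_C = 0.09 × 0.000113779 = 1.02401e-05
Marginal: 0.0634882 + 0.00607817 + 1.02401e-05 = 0.0695766
So the posterior for Cluster B is 0.00607817 / 0.0695766 ≈ 0.087.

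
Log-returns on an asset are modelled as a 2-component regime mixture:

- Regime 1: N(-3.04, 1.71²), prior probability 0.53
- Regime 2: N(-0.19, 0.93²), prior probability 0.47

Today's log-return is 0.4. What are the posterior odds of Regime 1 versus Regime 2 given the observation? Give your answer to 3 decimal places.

Since P(k|x) ∝ P(Z=k) f_k(x), the posterior odds are P(Z=i) f_i(x) / (P(Z=j) f_j(x)).
Component likelihoods at x = 0.4:
  p_1 = (1/(1.71·√(2π)))·exp(−(0.4−-3.04)²/(2·1.71²)) = 0.233300·exp(-2.02346) = 0.0308416
  p_2 = (1/(0.93·√(2π)))·exp(−(0.4−-0.19)²/(2·0.93²)) = 0.428970·exp(-0.20124) = 0.350777
0.016346 / 0.164865 ≈ 0.099

0.099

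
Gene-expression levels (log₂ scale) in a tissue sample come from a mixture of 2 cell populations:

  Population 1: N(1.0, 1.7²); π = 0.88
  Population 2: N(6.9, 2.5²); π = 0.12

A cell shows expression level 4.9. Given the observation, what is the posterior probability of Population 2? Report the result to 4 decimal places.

0.4834

Apply Bayes' rule: the posterior for each component is proportional to its prior times its likelihood at x.
Normal densities:
  L_1 = 0.0168896
  L_2 = 0.115877
Weight by the priors:
  π_1·L_1 = 0.88 × 0.0168896 = 0.0148629
  π_2·L_2 = 0.12 × 0.115877 = 0.0139052
Marginal: 0.0148629 + 0.0139052 = 0.0287681
P(Population 2 | the observation) ≈ 0.4834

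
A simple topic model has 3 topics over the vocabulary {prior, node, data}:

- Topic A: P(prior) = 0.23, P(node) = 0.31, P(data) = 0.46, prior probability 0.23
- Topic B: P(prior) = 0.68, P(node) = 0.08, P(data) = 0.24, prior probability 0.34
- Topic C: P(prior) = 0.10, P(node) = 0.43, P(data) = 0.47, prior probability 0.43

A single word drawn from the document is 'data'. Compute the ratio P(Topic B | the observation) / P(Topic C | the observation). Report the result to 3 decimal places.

0.404

Posterior odds = (π_i f_i(x)) / (π_j f_j(x)); the normalising sum cancels.
Component likelihoods at x = 'data':
  L_A = P(data | comp) = 0.46
  L_B = P(data | comp) = 0.24
  L_C = P(data | comp) = 0.47
Odds = (0.34/0.43) × (0.24/0.47) = 0.790698 × 0.510638 ≈ 0.404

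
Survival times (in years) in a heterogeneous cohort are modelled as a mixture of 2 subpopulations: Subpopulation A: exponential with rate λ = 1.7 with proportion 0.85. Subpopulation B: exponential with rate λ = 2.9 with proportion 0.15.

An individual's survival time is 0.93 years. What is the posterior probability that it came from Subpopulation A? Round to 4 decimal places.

0.9102

P(component k | x) = π_k·f_k(x) / marginal(x), where marginal(x) = Σ_j π_j·f_j(x).
Component likelihoods at x = 0.93 years:
  f_A = 1.7·e^(−1.7·0.93) = 1.7·e^(−1.5810) = 0.349808
  f_B = 2.9·e^(−2.9·0.93) = 2.9·e^(−2.6970) = 0.195482
Prior × likelihood for each component:
  π_A·f_A = 0.85 × 0.349808 = 0.297337
  π_B·f_B = 0.15 × 0.195482 = 0.0293222
Normaliser: 0.297337 + 0.0293222 = 0.326659
Responsibility of Subpopulation A: 0.297337 / 0.326659 ≈ 0.9102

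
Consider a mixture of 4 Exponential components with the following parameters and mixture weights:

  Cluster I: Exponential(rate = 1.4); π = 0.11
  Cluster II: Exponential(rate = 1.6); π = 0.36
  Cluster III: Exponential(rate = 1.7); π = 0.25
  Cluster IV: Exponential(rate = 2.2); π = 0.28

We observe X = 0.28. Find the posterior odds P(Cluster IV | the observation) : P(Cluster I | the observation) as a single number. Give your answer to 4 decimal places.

3.1973

The posterior odds equal the prior odds times the likelihood ratio: (π_i/π_j)·(f_i(x)/f_j(x)).
Evaluate each component's likelihood at the observed value:
  f_I = 1.4·e^(−1.4·0.28) = 1.4·e^(−0.3920) = 0.945986
  f_II = 1.6·e^(−1.6·0.28) = 1.6·e^(−0.4480) = 1.02225
  f_III = 1.7·e^(−1.7·0.28) = 1.7·e^(−0.4760) = 1.05615
  f_IV = 2.2·e^(−2.2·0.28) = 2.2·e^(−0.6160) = 1.18822
0.332702 / 0.104058 ≈ 3.1973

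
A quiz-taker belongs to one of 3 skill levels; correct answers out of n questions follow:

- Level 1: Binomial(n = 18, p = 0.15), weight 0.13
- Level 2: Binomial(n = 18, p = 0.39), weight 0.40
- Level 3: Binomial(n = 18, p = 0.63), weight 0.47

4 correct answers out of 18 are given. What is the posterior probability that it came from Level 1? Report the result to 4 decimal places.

0.4235

The responsibility of component k is w_k f_k(x) divided by Σ_j w_j f_j(x).
Evaluate each component's likelihood at the observed value:
  L_1 = 0.159203
  L_2 = 0.0699194
  L_3 = 0.000434418
Multiply by the mixture weights:
  w_1·L_1 = 0.13 × 0.159203 = 0.0206964
  w_2·L_2 = 0.40 × 0.0699194 = 0.0279678
  w_3·L_3 = 0.47 × 0.000434418 = 0.000204176
Marginal: 0.0206964 + 0.0279678 + 0.000204176 = 0.0488683
Responsibility of Level 1: 0.0206964 / 0.0488683 ≈ 0.4235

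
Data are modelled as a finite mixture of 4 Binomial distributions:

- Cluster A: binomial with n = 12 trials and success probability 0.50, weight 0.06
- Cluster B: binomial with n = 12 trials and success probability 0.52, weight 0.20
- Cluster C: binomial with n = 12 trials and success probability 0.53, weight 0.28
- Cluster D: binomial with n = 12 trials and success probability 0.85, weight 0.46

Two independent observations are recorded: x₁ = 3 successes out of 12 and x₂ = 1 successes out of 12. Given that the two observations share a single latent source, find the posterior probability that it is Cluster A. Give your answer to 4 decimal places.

0.2256

Posterior ∝ prior × likelihood, so P(k | x) ∝ P(Z=k) f_k(x); normalise over all components.
Since both observations come from the same component, the likelihood for component k is f_k(x₁)·f_k(x₂).
  p_A = [C(12,3)·0.50^3·0.50^9 = 220·0.125·0.00195312 = 0.0537109] × [0.00292969] = 0.000157356
  p_B = [C(12,3)·0.52^3·0.48^9 = 220·0.140608·0.00135261 = 0.0418412] × [0.00194464] = 8.13658e-05
  p_C = [C(12,3)·0.53^3·0.47^9 = 220·0.148877·0.00111913 = 0.0366548] × [0.00157229] = 5.76321e-05
  p_D = [C(12,3)·0.85^3·0.15^9 = 220·0.614125·3.84434e-08 = 5.19399e-06] × [8.82275e-09] = 4.58252e-14
Multiply by the mixture weights:
  P(Z=A)·p_A = 0.06 × 0.000157356 = 9.44138e-06
  P(Z=B)·p_B = 0.20 × 8.13658e-05 = 1.62732e-05
  P(Z=C)·p_C = 0.28 × 5.76321e-05 = 1.6137e-05
  P(Z=D)·p_D = 0.46 × 4.58252e-14 = 2.10796e-14
Normaliser: 9.44138e-06 + 1.62732e-05 + 1.6137e-05 + 2.10796e-14 = 4.18515e-05
P(Cluster A | x₁,x₂) = 9.44138e-06 / 4.18515e-05 ≈ 0.2256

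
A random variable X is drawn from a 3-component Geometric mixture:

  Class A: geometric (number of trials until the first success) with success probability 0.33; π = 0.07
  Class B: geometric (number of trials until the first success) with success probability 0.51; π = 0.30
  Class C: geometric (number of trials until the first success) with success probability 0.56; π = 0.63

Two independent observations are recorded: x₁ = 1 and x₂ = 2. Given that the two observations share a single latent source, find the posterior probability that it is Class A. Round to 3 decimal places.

0.039

Apply Bayes' rule: the posterior for each component is proportional to its prior times its likelihood at x.
Since both observations come from the same component, the likelihood for component k is f_k(x₁)·f_k(x₂).
  p_A = [0.33] × [0.2211] = 0.072963
  p_B = [0.51] × [0.2499] = 0.127449
  p_C = [0.56] × [0.2464] = 0.137984
Unnormalised posteriors:
  P(Z=A)·p_A = 0.07 × 0.072963 = 0.00510741
  P(Z=B)·p_B = 0.30 × 0.127449 = 0.0382347
  P(Z=C)·p_C = 0.63 × 0.137984 = 0.0869299
Sum: 0.00510741 + 0.0382347 + 0.0869299 = 0.130272
So the posterior for Class A is 0.00510741 / 0.130272 ≈ 0.039.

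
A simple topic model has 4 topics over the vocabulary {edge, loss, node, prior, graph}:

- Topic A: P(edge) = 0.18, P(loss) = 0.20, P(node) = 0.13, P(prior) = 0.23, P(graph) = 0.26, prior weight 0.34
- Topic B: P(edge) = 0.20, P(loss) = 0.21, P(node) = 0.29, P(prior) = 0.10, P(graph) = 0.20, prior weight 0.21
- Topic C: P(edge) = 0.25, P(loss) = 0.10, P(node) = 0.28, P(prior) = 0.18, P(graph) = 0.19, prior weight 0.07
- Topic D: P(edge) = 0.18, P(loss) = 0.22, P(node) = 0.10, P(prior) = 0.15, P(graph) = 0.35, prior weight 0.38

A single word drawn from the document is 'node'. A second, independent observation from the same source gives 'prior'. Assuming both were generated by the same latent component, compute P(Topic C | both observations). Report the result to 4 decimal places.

0.1384

P(component k | x) = π_k·f_k(x) / marginal(x), where marginal(x) = Σ_j π_j·f_j(x).
Since both observations come from the same component, the likelihood for component k is f_k(x₁)·f_k(x₂).
  p_A = [0.13] × [0.23] = 0.0299
  p_B = [0.29] × [0.1] = 0.029
  p_C = [0.28] × [0.18] = 0.0504
  p_D = [0.1] × [0.15] = 0.015
Prior × likelihood for each component:
  π_A·p_A = 0.34 × 0.0299 = 0.010166
  π_B·p_B = 0.21 × 0.029 = 0.00609
  π_C·p_C = 0.07 × 0.0504 = 0.003528
  π_D·p_D = 0.38 × 0.015 = 0.0057
Evidence: 0.010166 + 0.00609 + 0.003528 + 0.0057 = 0.025484
P(Topic C | x₁, x₂) = 0.003528 / 0.025484 ≈ 0.1384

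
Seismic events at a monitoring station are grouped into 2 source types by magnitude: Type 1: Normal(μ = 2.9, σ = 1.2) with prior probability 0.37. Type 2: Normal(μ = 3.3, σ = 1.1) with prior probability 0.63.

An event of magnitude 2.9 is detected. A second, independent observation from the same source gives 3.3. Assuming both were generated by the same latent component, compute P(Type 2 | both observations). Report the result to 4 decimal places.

0.6672

By Bayes' theorem, P(k | x) = π_k f_k(x) / Σ_j π_j f_j(x).
Since both observations come from the same component, the likelihood for component k is f_k(x₁)·f_k(x₂).
  f_1 = [0.332452] × [0.314486] = 0.104551
  f_2 = [0.339472] × [0.362675] = 0.123118
Prior × likelihood for each component:
  π_1·f_1 = 0.37 × 0.104551 = 0.038684
  π_2·f_2 = 0.63 × 0.123118 = 0.0775643
Marginal: 0.038684 + 0.0775643 = 0.116248
P(Type 2 | data) ≈ 0.6672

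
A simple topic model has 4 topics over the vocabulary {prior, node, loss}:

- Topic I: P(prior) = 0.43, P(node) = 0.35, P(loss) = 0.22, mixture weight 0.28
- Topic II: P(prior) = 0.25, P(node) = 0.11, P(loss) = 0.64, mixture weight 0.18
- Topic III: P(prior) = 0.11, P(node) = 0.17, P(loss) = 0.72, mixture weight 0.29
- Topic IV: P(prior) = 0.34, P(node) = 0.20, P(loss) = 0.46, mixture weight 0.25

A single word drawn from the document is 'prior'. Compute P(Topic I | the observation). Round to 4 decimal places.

0.4265

The responsibility of component k is P(Z=k) f_k(x) divided by Σ_j P(Z=j) f_j(x).
Component likelihoods at x = 'prior':
  p_I = P(prior | comp) = 0.43
  p_II = P(prior | comp) = 0.25
  p_III = P(prior | comp) = 0.11
  p_IV = P(prior | comp) = 0.34
Unnormalised posteriors:
  P(Z=I)·p_I = 0.28 × 0.43 = 0.1204
  P(Z=II)·p_II = 0.18 × 0.25 = 0.045
  P(Z=III)·p_III = 0.29 × 0.11 = 0.0319
  P(Z=IV)·p_IV = 0.25 × 0.34 = 0.085
Evidence: 0.1204 + 0.045 + 0.0319 + 0.085 = 0.2823
P(Topic I | the observation) = 0.1204 / 0.2823 ≈ 0.4265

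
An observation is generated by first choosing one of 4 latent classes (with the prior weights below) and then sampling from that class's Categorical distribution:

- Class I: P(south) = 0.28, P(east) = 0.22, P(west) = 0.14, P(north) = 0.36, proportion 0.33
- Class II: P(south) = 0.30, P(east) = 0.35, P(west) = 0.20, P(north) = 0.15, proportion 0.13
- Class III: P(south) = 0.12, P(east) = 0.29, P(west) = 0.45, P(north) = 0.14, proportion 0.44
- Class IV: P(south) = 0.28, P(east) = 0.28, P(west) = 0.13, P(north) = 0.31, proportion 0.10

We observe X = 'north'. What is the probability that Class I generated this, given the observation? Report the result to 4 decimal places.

0.5145

P(component k | x) = w_k·f_k(x) / marginal(x), where marginal(x) = Σ_j w_j·f_j(x).
Categorical probabilities:
  p_I = P(north | comp) = 0.36
  p_II = P(north | comp) = 0.15
  p_III = P(north | comp) = 0.14
  p_IV = P(north | comp) = 0.31
Prior × likelihood for each component:
  w_I·p_I = 0.33 × 0.36 = 0.1188
  w_II·p_II = 0.13 × 0.15 = 0.0195
  w_III·p_III = 0.44 × 0.14 = 0.0616
  w_IV·p_IV = 0.10 × 0.31 = 0.031
Normaliser: 0.1188 + 0.0195 + 0.0616 + 0.031 = 0.2309
Responsibility of Class I: 0.1188 / 0.2309 ≈ 0.5145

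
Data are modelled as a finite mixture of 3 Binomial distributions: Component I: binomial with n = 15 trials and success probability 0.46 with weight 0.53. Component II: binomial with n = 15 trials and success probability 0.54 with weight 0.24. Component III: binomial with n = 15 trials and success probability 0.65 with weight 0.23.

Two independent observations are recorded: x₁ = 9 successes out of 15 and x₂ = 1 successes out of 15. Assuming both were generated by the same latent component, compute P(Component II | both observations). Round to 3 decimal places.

By Bayes' theorem, P(k | x) = w_k f_k(x) / Σ_j w_j f_j(x).
Since both observations come from the same component, the likelihood for component k is f_k(x₁)·f_k(x₂).
  f_I = [C(15,9)·0.46^9·0.54^6 = 5005·0.00092219·0.0247949 = 0.114442] × [0.00123698] = 0.000141563
  f_II = [C(15,9)·0.54^9·0.46^6 = 5005·0.00390431·0.0094743 = 0.185138] × [0.000153849] = 2.84833e-05
  f_III = [C(15,9)·0.65^9·0.35^6 = 5005·0.0207119·0.00183827 = 0.19056] × [4.03606e-06] = 7.69112e-07
Weight by the priors:
  w_I·f_I = 0.53 × 0.000141563 = 7.50282e-05
  w_II·f_II = 0.24 × 2.84833e-05 = 6.83598e-06
  w_III·f_III = 0.23 × 7.69112e-07 = 1.76896e-07
Marginal: 7.50282e-05 + 6.83598e-06 + 1.76896e-07 = 8.20411e-05
So the posterior for Component II is 6.83598e-06 / 8.20411e-05 ≈ 0.083.

0.083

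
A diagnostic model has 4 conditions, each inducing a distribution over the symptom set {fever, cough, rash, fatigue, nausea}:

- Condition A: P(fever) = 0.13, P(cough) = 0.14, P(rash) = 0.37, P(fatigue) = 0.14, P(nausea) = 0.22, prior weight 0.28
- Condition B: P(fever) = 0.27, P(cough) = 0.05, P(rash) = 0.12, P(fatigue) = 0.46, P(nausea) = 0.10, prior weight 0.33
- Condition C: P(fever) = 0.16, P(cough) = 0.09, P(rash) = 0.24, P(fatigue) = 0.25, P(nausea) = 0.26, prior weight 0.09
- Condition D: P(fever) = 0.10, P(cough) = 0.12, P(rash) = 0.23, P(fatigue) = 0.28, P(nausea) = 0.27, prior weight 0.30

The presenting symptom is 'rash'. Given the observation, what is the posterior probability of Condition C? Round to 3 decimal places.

0.092

P(component k | x) = P(Z=k)·f_k(x) / marginal(x), where marginal(x) = Σ_j P(Z=j)·f_j(x).
Evaluate each component's likelihood at the observed value:
  p_A = 0.37
  p_B = 0.12
  p_C = 0.24
  p_D = 0.23
Multiply by the mixture weights:
  P(Z=A)·p_A = 0.28 × 0.37 = 0.1036
  P(Z=B)·p_B = 0.33 × 0.12 = 0.0396
  P(Z=C)·p_C = 0.09 × 0.24 = 0.0216
  P(Z=D)·p_D = 0.30 × 0.23 = 0.069
Denominator: 0.1036 + 0.0396 + 0.0216 + 0.069 = 0.2338
P(Condition C | 'rash') = 0.0216 / 0.2338 ≈ 0.092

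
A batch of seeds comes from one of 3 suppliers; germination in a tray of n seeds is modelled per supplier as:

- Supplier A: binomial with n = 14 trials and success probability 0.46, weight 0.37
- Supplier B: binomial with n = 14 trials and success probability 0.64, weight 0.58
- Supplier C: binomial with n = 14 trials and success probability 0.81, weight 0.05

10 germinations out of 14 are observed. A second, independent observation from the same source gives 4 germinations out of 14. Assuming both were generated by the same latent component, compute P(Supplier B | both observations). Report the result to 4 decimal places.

Posterior ∝ prior × likelihood, so P(k | x) ∝ π_k f_k(x); normalise over all components.
Since both observations come from the same component, the likelihood for component k is f_k(x₁)·f_k(x₂).
  p_A = [C(14,10)·0.46^10·0.54^4 = 1001·0.000424207·0.0850306 = 0.0361067] × [0.0944937] = 0.00341185
  p_B = [C(14,10)·0.64^10·0.36^4 = 1001·0.0115292·0.0167962 = 0.19384] × [0.00614015] = 0.00119021
  p_C = [C(14,10)·0.81^10·0.19^4 = 1001·0.121577·0.00130321 = 0.158598] × [2.64186e-05] = 4.18995e-06
Unnormalised posteriors:
  π_A·p_A = 0.37 × 0.00341185 = 0.00126239
  π_B·p_B = 0.58 × 0.00119021 = 0.000690321
  π_C·p_C = 0.05 × 4.18995e-06 = 2.09497e-07
Denominator: 0.00126239 + 0.000690321 + 2.09497e-07 = 0.00195292
So the posterior for Supplier B is 0.000690321 / 0.00195292 ≈ 0.3535.

0.3535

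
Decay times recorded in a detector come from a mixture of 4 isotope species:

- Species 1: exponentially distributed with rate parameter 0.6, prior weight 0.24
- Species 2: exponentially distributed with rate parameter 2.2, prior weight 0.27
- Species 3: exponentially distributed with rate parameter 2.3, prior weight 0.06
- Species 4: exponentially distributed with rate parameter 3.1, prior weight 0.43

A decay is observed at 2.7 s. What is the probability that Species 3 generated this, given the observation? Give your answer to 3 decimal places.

Apply Bayes' rule: the posterior for each component is proportional to its prior times its likelihood at x.
Evaluate each component's likelihood at the observed value:
  p_1 = 0.6·e^(−0.6·2.7) = 0.6·e^(−1.6200) = 0.118739
  p_2 = 2.2·e^(−2.2·2.7) = 2.2·e^(−5.9400) = 0.00579047
  p_3 = 2.3·e^(−2.3·2.7) = 2.3·e^(−6.2100) = 0.00462125
  p_4 = 3.1·e^(−3.1·2.7) = 3.1·e^(−8.3700) = 0.000718318
Unnormalised posteriors:
  π_1·p_1 = 0.24 × 0.118739 = 0.0284974
  π_2·p_2 = 0.27 × 0.00579047 = 0.00156343
  π_3·p_3 = 0.06 × 0.00462125 = 0.000277275
  π_4·p_4 = 0.43 × 0.000718318 = 0.000308877
Denominator: 0.0284974 + 0.00156343 + 0.000277275 + 0.000308877 = 0.030647
P(Species 3 | x) = 0.000277275 / 0.030647 ≈ 0.009

0.009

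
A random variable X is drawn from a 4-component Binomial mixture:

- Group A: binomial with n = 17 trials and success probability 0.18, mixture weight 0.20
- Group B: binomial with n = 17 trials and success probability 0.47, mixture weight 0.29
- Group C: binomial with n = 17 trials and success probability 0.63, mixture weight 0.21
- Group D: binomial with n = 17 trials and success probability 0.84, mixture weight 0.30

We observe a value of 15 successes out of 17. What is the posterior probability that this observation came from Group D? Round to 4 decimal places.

The responsibility of component k is P(Z=k) f_k(x) divided by Σ_j P(Z=j) f_j(x).
Binomial probabilities:
  L_A = 6.16956e-10
  L_B = 0.000460849
  L_C = 0.0181991
  L_D = 0.254664
Multiply by the mixture weights:
  P(Z=A)·L_A = 0.20 × 6.16956e-10 = 1.23391e-10
  P(Z=B)·L_B = 0.29 × 0.000460849 = 0.000133646
  P(Z=C)·L_C = 0.21 × 0.0181991 = 0.00382182
  P(Z=D)·L_D = 0.30 × 0.254664 = 0.0763993
Denominator: 1.23391e-10 + 0.000133646 + 0.00382182 + 0.0763993 = 0.0803548
P(Group D | x) = 0.0763993 / 0.0803548 ≈ 0.9508

0.9508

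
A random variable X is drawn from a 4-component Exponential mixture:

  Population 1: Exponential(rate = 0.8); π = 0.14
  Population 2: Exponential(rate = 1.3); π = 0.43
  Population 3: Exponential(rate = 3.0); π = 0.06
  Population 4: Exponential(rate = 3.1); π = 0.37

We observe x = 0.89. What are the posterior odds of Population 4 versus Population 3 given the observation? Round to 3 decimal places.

5.830

The posterior odds equal the prior odds times the likelihood ratio: (π_i/π_j)·(f_i(x)/f_j(x)).
Exponential densities:
  p_1 = 0.8·e^(−0.8·0.89) = 0.8·e^(−0.7120) = 0.39253
  p_2 = 1.3·e^(−1.3·0.89) = 1.3·e^(−1.1570) = 0.408756
  p_3 = 3.0·e^(−3.0·0.89) = 3.0·e^(−2.6700) = 0.207757
  p_4 = 3.1·e^(−3.1·0.89) = 3.1·e^(−2.7590) = 0.196401
Odds = (0.37/0.06) × (0.196401/0.207757) = 6.16667 × 0.94534 ≈ 5.830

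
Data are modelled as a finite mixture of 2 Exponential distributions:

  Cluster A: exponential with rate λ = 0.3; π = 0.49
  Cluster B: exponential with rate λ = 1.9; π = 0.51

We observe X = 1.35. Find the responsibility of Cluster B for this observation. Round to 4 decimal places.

0.4319

Posterior ∝ prior × likelihood, so P(k | x) ∝ P(Z=k) f_k(x); normalise over all components.
Exponential densities:
  f_A = 0.3·e^(−0.3·1.35) = 0.3·e^(−0.4050) = 0.200093
  f_B = 1.9·e^(−1.9·1.35) = 1.9·e^(−2.5650) = 0.146146
Multiply by the mixture weights:
  P(Z=A)·f_A = 0.49 × 0.200093 = 0.0980456
  P(Z=B)·f_B = 0.51 × 0.146146 = 0.0745347
Denominator: 0.0980456 + 0.0745347 = 0.17258
Responsibility of Cluster B: 0.0745347 / 0.17258 ≈ 0.4319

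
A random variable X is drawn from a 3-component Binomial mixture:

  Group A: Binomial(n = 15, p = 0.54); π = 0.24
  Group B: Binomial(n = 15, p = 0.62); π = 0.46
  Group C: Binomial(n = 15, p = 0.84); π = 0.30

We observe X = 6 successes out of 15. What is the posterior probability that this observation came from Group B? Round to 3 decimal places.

Apply Bayes' rule: the posterior for each component is proportional to its prior times its likelihood at x.
Binomial probabilities:
  p_A = 0.114442
  p_B = 0.0469685
  p_C = 0.000120826
Unnormalised posteriors:
  π_A·p_A = 0.24 × 0.114442 = 0.0274662
  π_B·p_B = 0.46 × 0.0469685 = 0.0216055
  π_C·p_C = 0.30 × 0.000120826 = 3.62477e-05
Evidence: 0.0274662 + 0.0216055 + 3.62477e-05 = 0.0491079
P(Group B | data) ≈ 0.440

0.440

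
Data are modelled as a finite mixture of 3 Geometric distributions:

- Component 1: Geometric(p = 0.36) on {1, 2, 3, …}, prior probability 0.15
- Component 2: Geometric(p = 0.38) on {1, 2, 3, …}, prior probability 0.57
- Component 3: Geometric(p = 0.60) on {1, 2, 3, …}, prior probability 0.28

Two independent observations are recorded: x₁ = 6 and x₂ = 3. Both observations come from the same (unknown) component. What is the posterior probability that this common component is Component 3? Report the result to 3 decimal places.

0.042

By Bayes' theorem, P(k | x) = π_k f_k(x) / Σ_j π_j f_j(x).
Since both observations come from the same component, the likelihood for component k is f_k(x₁)·f_k(x₂).
  L_1 = [0.0386547] × [0.147456] = 0.00569987
  L_2 = [0.034813] × [0.146072] = 0.00508521
  L_3 = [0.006144] × [0.096] = 0.000589824
Unnormalised posteriors:
  π_1·L_1 = 0.15 × 0.00569987 = 0.00085498
  π_2·L_2 = 0.57 × 0.00508521 = 0.00289857
  π_3·L_3 = 0.28 × 0.000589824 = 0.000165151
Evidence: 0.00085498 + 0.00289857 + 0.000165151 = 0.0039187
So the posterior for Component 3 is 0.000165151 / 0.0039187 ≈ 0.042.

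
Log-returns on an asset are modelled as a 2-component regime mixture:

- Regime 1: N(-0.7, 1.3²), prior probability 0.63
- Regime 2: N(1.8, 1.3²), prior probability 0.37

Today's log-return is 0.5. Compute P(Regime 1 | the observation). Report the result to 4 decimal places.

0.6471

Posterior ∝ prior × likelihood, so P(k | x) ∝ π_k f_k(x); normalise over all components.
Component likelihoods at x = 0.5:
  p_1 = (1/(1.3·√(2π)))·exp(−(0.5−-0.7)²/(2·1.3²)) = 0.306879·exp(-0.42604) = 0.20042
  p_2 = (1/(1.3·√(2π)))·exp(−(0.5−1.8)²/(2·1.3²)) = 0.306879·exp(-0.50000) = 0.186131
Weight by the priors:
  π_1·p_1 = 0.63 × 0.20042 = 0.126265
  π_2·p_2 = 0.37 × 0.186131 = 0.0688686
Sum: 0.126265 + 0.0688686 = 0.195133
P(Regime 1 | data) = 0.126265 / 0.195133 ≈ 0.6471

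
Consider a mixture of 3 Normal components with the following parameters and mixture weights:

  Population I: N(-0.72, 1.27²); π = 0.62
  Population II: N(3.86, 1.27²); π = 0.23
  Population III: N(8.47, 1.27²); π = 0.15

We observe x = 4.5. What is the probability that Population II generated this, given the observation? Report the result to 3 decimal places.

0.994

By Bayes' theorem, P(k | x) = π_k f_k(x) / Σ_j π_j f_j(x).
Normal densities:
  L_I = (1/(1.27·√(2π)))·exp(−(4.5−-0.72)²/(2·1.27²)) = 0.314128·exp(-8.44702) = 6.73925e-05
  L_II = (1/(1.27·√(2π)))·exp(−(4.5−3.86)²/(2·1.27²)) = 0.314128·exp(-0.12698) = 0.276669
  L_III = (1/(1.27·√(2π)))·exp(−(4.5−8.47)²/(2·1.27²)) = 0.314128·exp(-4.88589) = 0.00237242
Unnormalised posteriors:
  π_I·L_I = 0.62 × 6.73925e-05 = 4.17834e-05
  π_II·L_II = 0.23 × 0.276669 = 0.063634
  π_III·L_III = 0.15 × 0.00237242 = 0.000355863
Evidence: 4.17834e-05 + 0.063634 + 0.000355863 = 0.0640316
P(Population II | the observation) = 0.063634 / 0.0640316 ≈ 0.994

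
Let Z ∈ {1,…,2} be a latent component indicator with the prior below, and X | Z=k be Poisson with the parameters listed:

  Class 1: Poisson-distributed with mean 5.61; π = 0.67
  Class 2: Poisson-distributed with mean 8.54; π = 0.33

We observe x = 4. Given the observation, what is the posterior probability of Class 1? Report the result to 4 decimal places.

The responsibility of component k is w_k f_k(x) divided by Σ_j w_j f_j(x).
Evaluate each component's likelihood at the observed value:
  L_1 = 0.151094
  L_2 = 0.0433257
Prior × likelihood for each component:
  w_1·L_1 = 0.67 × 0.151094 = 0.101233
  w_2·L_2 = 0.33 × 0.0433257 = 0.0142975
Normaliser: 0.101233 + 0.0142975 = 0.115531
So the posterior for Class 1 is 0.101233 / 0.115531 ≈ 0.8762.

0.8762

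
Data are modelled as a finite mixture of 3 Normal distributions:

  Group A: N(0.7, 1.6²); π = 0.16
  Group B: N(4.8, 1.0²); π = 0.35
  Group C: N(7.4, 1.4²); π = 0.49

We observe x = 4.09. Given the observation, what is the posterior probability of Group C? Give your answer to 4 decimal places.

Apply Bayes' rule: the posterior for each component is proportional to its prior times its likelihood at x.
Component likelihoods at x = 4.09:
  p_A = (1/(1.6·√(2π)))·exp(−(4.09−0.7)²/(2·1.6²)) = 0.249339·exp(-2.24455) = 0.0264237
  p_B = (1/(1.0·√(2π)))·exp(−(4.09−4.8)²/(2·1.0²)) = 0.398942·exp(-0.25205) = 0.31006
  p_C = (1/(1.4·√(2π)))·exp(−(4.09−7.4)²/(2·1.4²)) = 0.284959·exp(-2.79492) = 0.0174166
Unnormalised posteriors:
  π_A·p_A = 0.16 × 0.0264237 = 0.0042278
  π_B·p_B = 0.35 × 0.31006 = 0.108521
  π_C·p_C = 0.49 × 0.0174166 = 0.00853411
Evidence: 0.0042278 + 0.108521 + 0.00853411 = 0.121283
So the posterior for Group C is 0.00853411 / 0.121283 ≈ 0.0704.

0.0704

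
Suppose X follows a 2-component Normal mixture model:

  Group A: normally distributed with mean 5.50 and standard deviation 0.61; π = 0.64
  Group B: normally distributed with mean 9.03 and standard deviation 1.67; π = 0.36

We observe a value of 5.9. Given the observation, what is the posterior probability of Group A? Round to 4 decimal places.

0.9579

By Bayes' theorem, P(k | x) = π_k f_k(x) / Σ_j π_j f_j(x).
Component likelihoods at x = 5.9:
  L_A = 0.527483
  L_B = 0.0412472
Multiply by the mixture weights:
  π_A·L_A = 0.64 × 0.527483 = 0.337589
  π_B·L_B = 0.36 × 0.0412472 = 0.014849
Normaliser: 0.337589 + 0.014849 = 0.352438
So the posterior for Group A is 0.337589 / 0.352438 ≈ 0.9579.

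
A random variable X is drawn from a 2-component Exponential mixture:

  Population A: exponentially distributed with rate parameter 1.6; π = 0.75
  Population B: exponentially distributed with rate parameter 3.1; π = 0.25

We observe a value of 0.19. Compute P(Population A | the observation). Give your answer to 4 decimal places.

0.6731

P(component k | x) = w_k·f_k(x) / marginal(x), where marginal(x) = Σ_j w_j·f_j(x).
Component likelihoods at x = 0.19:
  f_A = 1.6·e^(−1.6·0.19) = 1.6·e^(−0.3040) = 1.18058
  f_B = 3.1·e^(−3.1·0.19) = 3.1·e^(−0.5890) = 1.72013
Weight by the priors:
  w_A·f_A = 0.75 × 1.18058 = 0.885433
  w_B·f_B = 0.25 × 1.72013 = 0.430033
Denominator: 0.885433 + 0.430033 = 1.31547
P(Population A | x) ≈ 0.6731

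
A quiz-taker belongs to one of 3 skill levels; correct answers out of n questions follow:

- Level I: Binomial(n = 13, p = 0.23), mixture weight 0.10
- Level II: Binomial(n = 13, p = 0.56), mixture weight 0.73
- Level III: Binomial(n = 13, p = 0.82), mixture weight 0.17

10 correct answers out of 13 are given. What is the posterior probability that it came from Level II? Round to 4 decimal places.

By Bayes' theorem, P(k | x) = P(Z=k) f_k(x) / Σ_j P(Z=j) f_j(x).
Component likelihoods at x = 10 correct answers out of 13:
  p_I = 5.40899e-05
  p_II = 0.0738932
  p_III = 0.229257
Prior × likelihood for each component:
  P(Z=I)·p_I = 0.10 × 5.40899e-05 = 5.40899e-06
  P(Z=II)·p_II = 0.73 × 0.0738932 = 0.053942
  P(Z=III)·p_III = 0.17 × 0.229257 = 0.0389736
Evidence: 5.40899e-06 + 0.053942 + 0.0389736 = 0.0929211
So the posterior for Level II is 0.053942 / 0.0929211 ≈ 0.5805.

0.5805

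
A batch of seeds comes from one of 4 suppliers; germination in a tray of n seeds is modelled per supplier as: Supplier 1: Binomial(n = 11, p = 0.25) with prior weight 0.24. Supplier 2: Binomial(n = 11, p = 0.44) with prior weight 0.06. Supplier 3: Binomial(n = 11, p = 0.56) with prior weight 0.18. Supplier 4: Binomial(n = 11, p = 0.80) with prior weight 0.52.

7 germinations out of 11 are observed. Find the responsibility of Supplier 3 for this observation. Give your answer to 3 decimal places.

Apply Bayes' rule: the posterior for each component is proportional to its prior times its likelihood at x.
Evaluate each component's likelihood at the observed value:
  f_1 = 0.00637293
  f_2 = 0.103618
  f_3 = 0.213619
  f_4 = 0.11073
Unnormalised posteriors:
  π_1·f_1 = 0.24 × 0.00637293 = 0.0015295
  π_2·f_2 = 0.06 × 0.103618 = 0.00621707
  π_3·f_3 = 0.18 × 0.213619 = 0.0384515
  π_4·f_4 = 0.52 × 0.11073 = 0.0575794
Marginal: 0.0015295 + 0.00621707 + 0.0384515 + 0.0575794 = 0.103777
P(Supplier 3 | data) ≈ 0.371

0.371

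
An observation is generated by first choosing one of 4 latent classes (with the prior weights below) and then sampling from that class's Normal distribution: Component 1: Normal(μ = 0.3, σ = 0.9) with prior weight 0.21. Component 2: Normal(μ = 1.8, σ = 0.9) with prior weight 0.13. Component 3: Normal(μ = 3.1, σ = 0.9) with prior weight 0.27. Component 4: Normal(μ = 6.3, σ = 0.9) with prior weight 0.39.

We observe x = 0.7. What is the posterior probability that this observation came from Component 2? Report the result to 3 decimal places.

0.237

By Bayes' theorem, P(k | x) = P(Z=k) f_k(x) / Σ_j P(Z=j) f_j(x).
Evaluate each component's likelihood at the observed value:
  f_1 = 0.401582
  f_2 = 0.210033
  f_3 = 0.0126622
  f_4 = 1.73614e-09
Weight by the priors:
  P(Z=1)·f_1 = 0.21 × 0.401582 = 0.0843322
  P(Z=2)·f_2 = 0.13 × 0.210033 = 0.0273043
  P(Z=3)·f_3 = 0.27 × 0.0126622 = 0.0034188
  P(Z=4)·f_4 = 0.39 × 1.73614e-09 = 6.77094e-10
Normaliser: 0.0843322 + 0.0273043 + 0.0034188 + 6.77094e-10 = 0.115055
P(Component 2 | the observation) ≈ 0.237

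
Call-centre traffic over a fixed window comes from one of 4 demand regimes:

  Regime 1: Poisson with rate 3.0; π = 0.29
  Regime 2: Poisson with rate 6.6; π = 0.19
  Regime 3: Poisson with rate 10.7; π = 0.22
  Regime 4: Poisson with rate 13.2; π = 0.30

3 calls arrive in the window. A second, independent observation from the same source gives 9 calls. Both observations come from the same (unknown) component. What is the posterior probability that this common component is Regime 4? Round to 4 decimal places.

0.0094

P(component k | x) = π_k·f_k(x) / marginal(x), where marginal(x) = Σ_j π_j·f_j(x).
Since both observations come from the same component, the likelihood for component k is f_k(x₁)·f_k(x₂).
  L_1 = [0.224042] × [0.0027005] = 0.000605026
  L_2 = [0.0651834] × [0.0890818] = 0.00580665
  L_3 = [0.00460309] × [0.114219] = 0.000525762
  L_4 = [0.000709387] × [0.0620462] = 4.40148e-05
Unnormalised posteriors:
  π_1·L_1 = 0.29 × 0.000605026 = 0.000175457
  π_2·L_2 = 0.19 × 0.00580665 = 0.00110326
  π_3·L_3 = 0.22 × 0.000525762 = 0.000115668
  π_4·L_4 = 0.30 × 4.40148e-05 = 1.32044e-05
Denominator: 0.000175457 + 0.00110326 + 0.000115668 + 1.32044e-05 = 0.00140759
Responsibility of Regime 4: 1.32044e-05 / 0.00140759 ≈ 0.0094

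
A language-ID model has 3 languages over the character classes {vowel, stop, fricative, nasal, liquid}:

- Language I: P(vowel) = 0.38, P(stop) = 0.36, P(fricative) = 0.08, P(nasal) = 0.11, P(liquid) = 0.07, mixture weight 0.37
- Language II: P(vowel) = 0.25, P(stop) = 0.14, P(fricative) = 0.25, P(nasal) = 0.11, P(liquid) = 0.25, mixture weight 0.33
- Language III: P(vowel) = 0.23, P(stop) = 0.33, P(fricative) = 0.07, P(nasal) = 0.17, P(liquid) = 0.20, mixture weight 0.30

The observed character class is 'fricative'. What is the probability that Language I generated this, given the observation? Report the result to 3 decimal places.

0.222

Posterior ∝ prior × likelihood, so P(k | x) ∝ P(Z=k) f_k(x); normalise over all components.
Component likelihoods at x = 'fricative':
  p_I = P(fricative | comp) = 0.08
  p_II = P(fricative | comp) = 0.25
  p_III = P(fricative | comp) = 0.07
Weight by the priors:
  P(Z=I)·p_I = 0.37 × 0.08 = 0.0296
  P(Z=II)·p_II = 0.33 × 0.25 = 0.0825
  P(Z=III)·p_III = 0.30 × 0.07 = 0.021
Marginal: 0.0296 + 0.0825 + 0.021 = 0.1331
So the posterior for Language I is 0.0296 / 0.1331 ≈ 0.222.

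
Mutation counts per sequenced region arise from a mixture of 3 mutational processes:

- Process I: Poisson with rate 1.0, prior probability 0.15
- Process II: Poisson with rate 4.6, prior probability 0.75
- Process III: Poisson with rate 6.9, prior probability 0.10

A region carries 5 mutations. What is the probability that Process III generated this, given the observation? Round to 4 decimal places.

P(component k | x) = π_k·f_k(x) / marginal(x), where marginal(x) = Σ_j π_j·f_j(x).
Evaluate each component's likelihood at the observed value:
  f_I = e^(−1.0)·1.0^5/5! = 0.00306566
  f_II = e^(−4.6)·4.6^5/5! = 0.172526
  f_III = e^(−6.9)·6.9^5/5! = 0.131351
Unnormalised posteriors:
  π_I·f_I = 0.15 × 0.00306566 = 0.000459849
  π_II·f_II = 0.75 × 0.172526 = 0.129394
  π_III·f_III = 0.10 × 0.131351 = 0.0131351
Sum: 0.000459849 + 0.129394 + 0.0131351 = 0.142989
P(Process III | 5 mutations) = 0.0131351 / 0.142989 ≈ 0.0919

0.0919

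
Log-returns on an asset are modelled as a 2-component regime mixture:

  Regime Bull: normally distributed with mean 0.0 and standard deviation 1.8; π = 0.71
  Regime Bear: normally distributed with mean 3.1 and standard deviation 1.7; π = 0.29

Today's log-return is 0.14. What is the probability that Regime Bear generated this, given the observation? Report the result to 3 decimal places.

0.087

By Bayes' theorem, P(k | x) = w_k f_k(x) / Σ_j w_j f_j(x).
Evaluate each component's likelihood at the observed value:
  L_Bull = (1/(1.8·√(2π)))·exp(−(0.14−0.0)²/(2·1.8²)) = 0.221635·exp(-0.00302) = 0.220965
  L_Bear = (1/(1.7·√(2π)))·exp(−(0.14−3.1)²/(2·1.7²)) = 0.234672·exp(-1.51585) = 0.0515391
Prior × likelihood for each component:
  w_Bull·L_Bull = 0.71 × 0.220965 = 0.156885
  w_Bear·L_Bear = 0.29 × 0.0515391 = 0.0149463
Sum: 0.156885 + 0.0149463 = 0.171832
So the posterior for Regime Bear is 0.0149463 / 0.171832 ≈ 0.087.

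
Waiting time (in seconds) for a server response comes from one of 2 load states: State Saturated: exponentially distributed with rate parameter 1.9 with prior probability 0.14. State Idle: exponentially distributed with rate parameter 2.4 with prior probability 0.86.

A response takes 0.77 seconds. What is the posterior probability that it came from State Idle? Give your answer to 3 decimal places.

0.841

Apply Bayes' rule: the posterior for each component is proportional to its prior times its likelihood at x.
Component likelihoods at x = 0.77 seconds:
  p_Saturated = 0.439927
  p_Idle = 0.378125
Weight by the priors:
  π_Saturated·p_Saturated = 0.14 × 0.439927 = 0.0615898
  π_Idle·p_Idle = 0.86 × 0.378125 = 0.325187
Evidence: 0.0615898 + 0.325187 = 0.386777
P(State Idle | 0.77 seconds) ≈ 0.841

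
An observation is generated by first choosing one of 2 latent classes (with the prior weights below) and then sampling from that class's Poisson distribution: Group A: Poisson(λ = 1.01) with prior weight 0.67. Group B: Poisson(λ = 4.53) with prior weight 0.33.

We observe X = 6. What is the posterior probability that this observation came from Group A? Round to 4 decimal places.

0.0084

The responsibility of component k is π_k f_k(x) divided by Σ_j π_j f_j(x).
Evaluate each component's likelihood at the observed value:
  L_A = 0.00053698
  L_B = 0.129391
Unnormalised posteriors:
  π_A·L_A = 0.67 × 0.00053698 = 0.000359777
  π_B·L_B = 0.33 × 0.129391 = 0.0426989
Sum: 0.000359777 + 0.0426989 = 0.0430587
P(Group A | the observation) ≈ 0.0084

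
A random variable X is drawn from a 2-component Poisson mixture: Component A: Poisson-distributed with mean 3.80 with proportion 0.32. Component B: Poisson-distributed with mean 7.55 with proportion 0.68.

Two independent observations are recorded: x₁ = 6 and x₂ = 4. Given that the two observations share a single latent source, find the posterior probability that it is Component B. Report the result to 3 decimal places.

0.530

By Bayes' theorem, P(k | x) = π_k f_k(x) / Σ_j π_j f_j(x).
Since both observations come from the same component, the likelihood for component k is f_k(x₁)·f_k(x₂).
  f_A = [e^(−3.80)·3.80^6/6! = 0.0935513] × [0.194359] = 0.0181825
  f_B = [e^(−7.55)·7.55^6/6! = 0.13534] × [0.0712284] = 0.00964005
Prior × likelihood for each component:
  π_A·f_A = 0.32 × 0.0181825 = 0.00581841
  π_B·f_B = 0.68 × 0.00964005 = 0.00655523
Sum: 0.00581841 + 0.00655523 = 0.0123736
P(Component B | x) ≈ 0.530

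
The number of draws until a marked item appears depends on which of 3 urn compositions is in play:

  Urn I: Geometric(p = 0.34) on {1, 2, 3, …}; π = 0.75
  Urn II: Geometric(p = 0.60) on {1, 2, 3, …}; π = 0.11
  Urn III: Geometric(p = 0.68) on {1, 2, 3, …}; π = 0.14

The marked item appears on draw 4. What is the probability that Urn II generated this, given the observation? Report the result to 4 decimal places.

P(component k | x) = π_k·f_k(x) / marginal(x), where marginal(x) = Σ_j π_j·f_j(x).
Component likelihoods at x = 4:
  f_I = 0.0977486
  f_II = 0.0384
  f_III = 0.0222822
Unnormalised posteriors:
  π_I·f_I = 0.75 × 0.0977486 = 0.0733115
  π_II·f_II = 0.11 × 0.0384 = 0.004224
  π_III·f_III = 0.14 × 0.0222822 = 0.00311951
Evidence: 0.0733115 + 0.004224 + 0.00311951 = 0.080655
P(Urn II | 4) ≈ 0.0524

0.0524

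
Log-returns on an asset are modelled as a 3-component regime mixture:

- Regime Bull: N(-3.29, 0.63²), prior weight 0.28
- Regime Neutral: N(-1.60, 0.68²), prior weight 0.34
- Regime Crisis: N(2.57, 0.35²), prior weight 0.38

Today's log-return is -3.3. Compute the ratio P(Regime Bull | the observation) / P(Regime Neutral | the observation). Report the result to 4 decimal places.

20.2285

The posterior odds equal the prior odds times the likelihood ratio: (w_i/w_j)·(f_i(x)/f_j(x)).
Component likelihoods at x = -3.3:
  L_Bull = (1/(0.63·√(2π)))·exp(−(-3.3−-3.29)²/(2·0.63²)) = 0.633242·exp(-0.00013) = 0.633162
  L_Neutral = (1/(0.68·√(2π)))·exp(−(-3.3−-1.60)²/(2·0.68²)) = 0.586680·exp(-3.12500) = 0.0257769
  L_Crisis = (1/(0.35·√(2π)))·exp(−(-3.3−2.57)²/(2·0.35²)) = 1.139835·exp(-140.64041) = 9.49487e-62
Posterior odds = (w_Bull·L_Bull) / (w_Neutral·L_Neutral) = (0.28·0.633162) / (0.34·0.0257769) = 0.177285 / 0.00876415 ≈ 20.2285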